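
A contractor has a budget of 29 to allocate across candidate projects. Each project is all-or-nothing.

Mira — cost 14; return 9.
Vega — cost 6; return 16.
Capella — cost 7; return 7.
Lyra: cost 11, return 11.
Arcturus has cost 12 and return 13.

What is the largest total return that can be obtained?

Treat it as a binary knapsack problem.
Vega + Lyra + Arcturus: cost 6 + 11 + 12 = 29 ≤ 29, return 16 + 11 + 13 = 40.
Vega + Capella + Lyra: cost 6 + 7 + 11 = 24 ≤ 29, return 16 + 7 + 11 = 34.
Vega + Capella + Arcturus: cost 6 + 7 + 12 = 25 ≤ 29, return 16 + 7 + 13 = 36.
Best is Vega, Lyra, and Arcturus with total return 40.

40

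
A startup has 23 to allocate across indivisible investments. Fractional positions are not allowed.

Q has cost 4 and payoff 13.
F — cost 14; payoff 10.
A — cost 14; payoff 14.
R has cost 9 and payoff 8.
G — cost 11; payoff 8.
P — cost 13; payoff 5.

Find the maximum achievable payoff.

27

Allowing fractional choices, the relaxed optimum would be about 31.4, but investments are indivisible.
Q + A: cost 4 + 14 = 18 ≤ 23, payoff 13 + 14 = 27.
A + R: cost 14 + 9 = 23 ≤ 23, payoff 14 + 8 = 22.
Q + F: cost 4 + 14 = 18 ≤ 23, payoff 13 + 10 = 23.
Best is Q and A with total payoff 27.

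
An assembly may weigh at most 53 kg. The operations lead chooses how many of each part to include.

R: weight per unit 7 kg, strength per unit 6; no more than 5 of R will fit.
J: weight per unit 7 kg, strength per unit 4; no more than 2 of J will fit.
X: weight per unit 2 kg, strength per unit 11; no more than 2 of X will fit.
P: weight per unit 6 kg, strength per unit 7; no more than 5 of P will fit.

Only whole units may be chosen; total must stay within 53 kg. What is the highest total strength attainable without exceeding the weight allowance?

X has the best ratio (11/2); taking only X gives at most 2×11 = 22 (stopped by the supply cap of 2).
Mixing does better — 2×R, 2×X, and 5×P: weight 48 ≤ 53, strength 2·6 + 2·11 + 5·7 = 69.

69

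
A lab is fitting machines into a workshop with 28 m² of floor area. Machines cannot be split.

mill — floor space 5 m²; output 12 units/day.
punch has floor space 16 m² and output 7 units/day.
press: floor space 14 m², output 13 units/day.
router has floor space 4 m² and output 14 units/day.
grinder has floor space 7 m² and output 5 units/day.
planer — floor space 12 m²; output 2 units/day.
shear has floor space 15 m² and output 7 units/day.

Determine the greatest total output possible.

Allowing fractional choices, the relaxed optimum would be about 42.6, but machines are indivisible.
mill + press + router: floor space 5 + 14 + 4 = 23 ≤ 28, output 12 + 13 + 14 = 39.
mill + router + shear: floor space 5 + 4 + 15 = 24 ≤ 28, output 12 + 14 + 7 = 33.
Best is mill, press, and router with total output 39.

39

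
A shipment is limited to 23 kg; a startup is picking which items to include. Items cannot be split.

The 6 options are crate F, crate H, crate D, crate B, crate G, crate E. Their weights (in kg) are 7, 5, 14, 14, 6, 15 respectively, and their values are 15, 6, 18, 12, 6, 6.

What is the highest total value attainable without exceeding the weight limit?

Allowing fractional choices, the relaxed optimum would be about 35.4, but items are indivisible.
crate F + crate D: weight 7 + 14 = 21 ≤ 23, value 15 + 18 = 33.
crate F + crate H + crate G: weight 7 + 5 + 6 = 18 ≤ 23, value 15 + 6 + 6 = 27.
Best is crate F and crate D with total value 33.

33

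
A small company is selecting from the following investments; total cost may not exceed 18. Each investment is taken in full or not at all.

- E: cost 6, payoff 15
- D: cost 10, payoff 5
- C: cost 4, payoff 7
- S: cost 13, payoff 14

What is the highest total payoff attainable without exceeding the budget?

Allowing fractional choices, the relaxed optimum would be about 30.6, but investments are indivisible.
E + D: cost 6 + 10 = 16 ≤ 18, payoff 15 + 5 = 20.
C + S: cost 4 + 13 = 17 ≤ 18, payoff 7 + 14 = 21.
E + C: cost 6 + 4 = 10 ≤ 18, payoff 15 + 7 = 22.
Best is E and C with total payoff 22.

22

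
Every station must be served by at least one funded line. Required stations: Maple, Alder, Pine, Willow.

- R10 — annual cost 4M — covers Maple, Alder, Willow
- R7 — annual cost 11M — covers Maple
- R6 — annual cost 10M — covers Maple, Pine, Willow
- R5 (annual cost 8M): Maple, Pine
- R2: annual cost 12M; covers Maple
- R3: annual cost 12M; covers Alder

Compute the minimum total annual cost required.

12

Choose R10 and R5: together they cover Maple, Alder, Pine, Willow — every station.
Total annual cost: 4 + 8 = 12.
No cover costs less than 12.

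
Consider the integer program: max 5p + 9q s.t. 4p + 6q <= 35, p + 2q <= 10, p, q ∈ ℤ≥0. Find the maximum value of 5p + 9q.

The continuous relaxation peaks at (5, 2.5) with value 47.50; rounding to a feasible lattice point costs some objective.
(p,q)=(4,3): 4·4+6·3=34≤35, 1·4+2·3=10≤10, objective 47.
(p,q)=(5,2): 4·5+6·2=32≤35, 1·5+2·2=9≤10, objective 43.
(p,q)=(3,3): 4·3+6·3=30≤35, 1·3+2·3=9≤10, objective 42.
(p,q)=(6,1): 4·6+6·1=30≤35, 1·6+2·1=8≤10, objective 39.
Maximum is 47 at (p,q)=(4,3).

47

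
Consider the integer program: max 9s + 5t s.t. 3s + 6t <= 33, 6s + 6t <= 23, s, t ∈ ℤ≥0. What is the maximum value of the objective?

27

Relaxing integrality, the LP optimum is 34.50 at (s,t) = (3.83, 0), which is not an integer point.
(s,t)=(3,0): 3·3+6·0=9≤33, 6·3+6·0=18≤23, objective 27.
(s,t)=(2,1): 3·2+6·1=12≤33, 6·2+6·1=18≤23, objective 23.
(s,t)=(2,0): 3·2+6·0=6≤33, 6·2+6·0=12≤23, objective 18.
No feasible integer point exceeds 27.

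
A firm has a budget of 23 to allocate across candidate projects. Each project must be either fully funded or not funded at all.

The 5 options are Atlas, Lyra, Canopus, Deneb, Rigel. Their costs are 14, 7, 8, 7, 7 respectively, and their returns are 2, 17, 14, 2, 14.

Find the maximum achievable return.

This is an integer program with binary decision variables.
Take Lyra, Canopus, and Rigel: cost 7 + 8 + 7 = 22 ≤ 23, return 17 + 14 + 14 = 45.
No other feasible combination does better.

45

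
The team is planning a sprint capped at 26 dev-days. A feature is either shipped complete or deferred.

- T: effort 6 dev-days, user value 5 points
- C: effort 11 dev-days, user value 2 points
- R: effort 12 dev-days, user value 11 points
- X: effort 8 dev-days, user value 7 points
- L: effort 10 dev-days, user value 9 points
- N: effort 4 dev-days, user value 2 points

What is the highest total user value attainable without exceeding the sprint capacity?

23

Take T, R, and X: effort 6 + 12 + 8 = 26 ≤ 26, user value 5 + 11 + 7 = 23.
No other feasible combination does better.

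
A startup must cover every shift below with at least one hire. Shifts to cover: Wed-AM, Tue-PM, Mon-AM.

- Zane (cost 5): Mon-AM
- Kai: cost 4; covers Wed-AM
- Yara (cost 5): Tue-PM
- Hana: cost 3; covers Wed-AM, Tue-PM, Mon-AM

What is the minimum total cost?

3

This is an integer covering problem.
Hana alone covers Wed-AM, Tue-PM, Mon-AM — every shift.
Total cost: 3.
No cover costs less than 3.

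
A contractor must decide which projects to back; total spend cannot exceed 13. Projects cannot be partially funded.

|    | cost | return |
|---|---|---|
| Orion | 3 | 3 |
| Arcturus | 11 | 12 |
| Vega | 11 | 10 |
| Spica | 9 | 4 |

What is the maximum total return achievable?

12

Allowing fractional choices, the relaxed optimum would be about 14.0, but projects are indivisible.
Arcturus: cost 11 ≤ 13, return 12.
Vega: cost 11 ≤ 13, return 10.
Best is Arcturus with total return 12.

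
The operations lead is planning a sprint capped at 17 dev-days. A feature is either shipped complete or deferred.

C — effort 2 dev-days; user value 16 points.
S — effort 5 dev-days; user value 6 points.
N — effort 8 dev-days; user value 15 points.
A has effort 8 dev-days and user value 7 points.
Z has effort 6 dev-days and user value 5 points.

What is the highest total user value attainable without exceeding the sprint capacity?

Allowing fractional choices, the relaxed optimum would be about 38.8, but features are indivisible.
C + S + N: effort 2 + 5 + 8 = 15 ≤ 17, user value 16 + 6 + 15 = 37.
C + N + Z: effort 2 + 8 + 6 = 16 ≤ 17, user value 16 + 15 + 5 = 36.
C + N: effort 2 + 8 = 10 ≤ 17, user value 16 + 15 = 31.
Best is C, S, and N with total user value 37.

37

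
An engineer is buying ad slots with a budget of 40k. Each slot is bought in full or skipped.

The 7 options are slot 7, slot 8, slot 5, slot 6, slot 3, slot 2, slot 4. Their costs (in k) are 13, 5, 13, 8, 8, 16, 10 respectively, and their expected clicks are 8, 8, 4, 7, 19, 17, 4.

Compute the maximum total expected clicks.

51

Allowing fractional choices, the relaxed optimum would be about 52.8, but ad slots are indivisible.
slot 8 + slot 3 + slot 2: cost 5 + 8 + 16 = 29 ≤ 40, expected clicks 8 + 19 + 17 = 44.
slot 8 + slot 6 + slot 3 + slot 2: cost 5 + 8 + 8 + 16 = 37 ≤ 40, expected clicks 8 + 7 + 19 + 17 = 51.
slot 8 + slot 3 + slot 2 + slot 4: cost 5 + 8 + 16 + 10 = 39 ≤ 40, expected clicks 8 + 19 + 17 + 4 = 48.
Best is slot 8, slot 6, slot 3, and slot 2 with total expected clicks 51.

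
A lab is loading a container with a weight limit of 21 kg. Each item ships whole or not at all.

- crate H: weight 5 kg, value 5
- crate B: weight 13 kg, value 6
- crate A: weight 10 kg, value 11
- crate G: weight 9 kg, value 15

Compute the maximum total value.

26

crate A + crate G: weight 10 + 9 = 19 ≤ 21, value 11 + 15 = 26.
crate H + crate G: weight 5 + 9 = 14 ≤ 21, value 5 + 15 = 20.
crate H + crate A: weight 5 + 10 = 15 ≤ 21, value 5 + 11 = 16.
Best is crate A and crate G with total value 26.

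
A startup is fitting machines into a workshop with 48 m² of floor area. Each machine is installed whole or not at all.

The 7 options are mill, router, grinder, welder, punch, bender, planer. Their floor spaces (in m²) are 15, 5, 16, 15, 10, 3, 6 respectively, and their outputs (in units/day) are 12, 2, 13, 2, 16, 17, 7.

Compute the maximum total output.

Allowing fractional choices, the relaxed optimum would be about 63.4, but machines are indivisible.
router + grinder + punch + bender + planer: floor space 5 + 16 + 10 + 3 + 6 = 40 ≤ 48, output 2 + 13 + 16 + 17 + 7 = 55.
mill + grinder + punch + bender: floor space 15 + 16 + 10 + 3 = 44 ≤ 48, output 12 + 13 + 16 + 17 = 58.
mill + router + punch + bender + planer: floor space 15 + 5 + 10 + 3 + 6 = 39 ≤ 48, output 12 + 2 + 16 + 17 + 7 = 54.
Best is mill, grinder, punch, and bender with total output 58.

58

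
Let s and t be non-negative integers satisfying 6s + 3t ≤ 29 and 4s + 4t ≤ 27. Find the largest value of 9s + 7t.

(s,t)=(3,3) is feasible, giving 48.
(s,t)=(2,4) is feasible, giving 46.
(s,t)=(3,2) is feasible, giving 41.
Maximum is 48 at (s,t)=(3,3).

48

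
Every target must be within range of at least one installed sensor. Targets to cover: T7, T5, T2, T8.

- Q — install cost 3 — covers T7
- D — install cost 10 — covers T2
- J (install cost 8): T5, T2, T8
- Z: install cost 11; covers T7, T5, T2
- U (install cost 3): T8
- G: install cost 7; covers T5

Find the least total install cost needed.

11

Choose Q and J: together they cover T7, T5, T2, T8 — every target.
Total install cost: 3 + 8 = 11.
No cover costs less than 11.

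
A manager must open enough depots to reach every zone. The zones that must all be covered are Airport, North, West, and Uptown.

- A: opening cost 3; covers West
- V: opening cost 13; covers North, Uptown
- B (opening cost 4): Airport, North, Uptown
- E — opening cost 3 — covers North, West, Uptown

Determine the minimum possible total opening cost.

This is an integer covering problem.
Choose A and B: together they cover Airport, North, West, Uptown — every zone.
Total opening cost: 3 + 4 = 7.

7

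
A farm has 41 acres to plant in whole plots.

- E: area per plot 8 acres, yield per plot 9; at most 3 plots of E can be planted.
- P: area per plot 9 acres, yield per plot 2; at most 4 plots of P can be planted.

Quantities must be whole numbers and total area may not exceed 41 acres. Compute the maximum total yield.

29

3×E: area 24 ≤ 41, yield 3·9 = 27.
3×E and 1×P: area 33 ≤ 41, yield 3·9 + 1·2 = 29.
Best is 29.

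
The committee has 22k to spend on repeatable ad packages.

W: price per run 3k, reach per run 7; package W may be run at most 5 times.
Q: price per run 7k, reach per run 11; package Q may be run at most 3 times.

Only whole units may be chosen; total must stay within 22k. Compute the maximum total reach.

Take 5×W and 1×Q: price 22 ≤ 22, reach 5·7 + 1·11 = 46.
W has the best ratio (7/3) and is taken to its limit of 5; remaining capacity is filled optimally with the others.

46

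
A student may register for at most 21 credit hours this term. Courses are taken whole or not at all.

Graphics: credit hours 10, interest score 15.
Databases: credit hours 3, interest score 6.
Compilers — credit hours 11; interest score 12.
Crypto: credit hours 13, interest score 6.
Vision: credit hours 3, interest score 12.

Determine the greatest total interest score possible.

This is a 0-1 knapsack instance.
Graphics + Vision: credit hours 10 + 3 = 13 ≤ 21, interest score 15 + 12 = 27.
Databases + Compilers + Vision: credit hours 3 + 11 + 3 = 17 ≤ 21, interest score 6 + 12 + 12 = 30.
Graphics + Databases + Vision: credit hours 10 + 3 + 3 = 16 ≤ 21, interest score 15 + 6 + 12 = 33.
Best is Graphics, Databases, and Vision with total interest score 33.

33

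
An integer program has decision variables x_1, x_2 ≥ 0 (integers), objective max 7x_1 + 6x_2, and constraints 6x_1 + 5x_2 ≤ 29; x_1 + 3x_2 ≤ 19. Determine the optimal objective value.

34

Relaxing integrality, the LP optimum is 34.80 at (x_1,x_2) = (0, 5.8), which is not an integer point.
(x_1,x_2)=(4,1) is feasible, giving 34.
(x_1,x_2)=(3,2) is feasible, giving 33.
(x_1,x_2)=(1,4) is feasible, giving 31.
(x_1,x_2)=(0,5) is feasible, giving 30.
The best lattice point is (4,1), giving 34.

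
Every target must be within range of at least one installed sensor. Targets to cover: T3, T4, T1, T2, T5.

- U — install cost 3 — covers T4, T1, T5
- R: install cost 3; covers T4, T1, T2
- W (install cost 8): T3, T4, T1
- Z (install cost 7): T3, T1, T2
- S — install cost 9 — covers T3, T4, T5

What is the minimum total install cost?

10

The greedy cost-per-new-target heuristic would pick U, R, and Z for 13, but a cheaper cover exists.
Choose U and Z: together they cover T3, T4, T1, T2, T5 — every target.
Total install cost: 3 + 7 = 10.
No cover costs less than 10.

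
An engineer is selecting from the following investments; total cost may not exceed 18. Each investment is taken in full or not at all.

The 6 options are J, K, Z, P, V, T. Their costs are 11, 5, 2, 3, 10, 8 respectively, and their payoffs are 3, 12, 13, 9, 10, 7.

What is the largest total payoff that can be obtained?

This is a 0-1 knapsack instance.
Allowing fractional choices, the relaxed optimum would be about 42.0, but investments are indivisible.
K + Z + V: cost 5 + 2 + 10 = 17 ≤ 18, payoff 12 + 13 + 10 = 35.
K + Z + P + T: cost 5 + 2 + 3 + 8 = 18 ≤ 18, payoff 12 + 13 + 9 + 7 = 41.
Best is K, Z, P, and T with total payoff 41.

41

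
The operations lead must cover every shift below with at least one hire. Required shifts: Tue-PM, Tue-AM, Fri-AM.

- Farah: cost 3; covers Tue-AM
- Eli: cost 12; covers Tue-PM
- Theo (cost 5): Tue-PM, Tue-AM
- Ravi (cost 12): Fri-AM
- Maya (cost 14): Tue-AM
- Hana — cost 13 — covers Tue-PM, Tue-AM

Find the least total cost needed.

This is an integer covering problem.
Choose Theo and Ravi: together they cover Tue-PM, Tue-AM, Fri-AM — every shift.
Total cost: 5 + 12 = 17.

17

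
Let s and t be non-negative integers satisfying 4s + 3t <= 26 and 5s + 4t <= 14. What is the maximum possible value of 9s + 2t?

The continuous relaxation peaks at (2.8, 0) with value 25.20; rounding to a feasible lattice point costs some objective.
(s,t)=(2,1): 4·2+3·1=11≤26, 5·2+4·1=14≤14, objective 20.
(s,t)=(2,0): 4·2+3·0=8≤26, 5·2+4·0=10≤14, objective 18.
No feasible integer point exceeds 20.

20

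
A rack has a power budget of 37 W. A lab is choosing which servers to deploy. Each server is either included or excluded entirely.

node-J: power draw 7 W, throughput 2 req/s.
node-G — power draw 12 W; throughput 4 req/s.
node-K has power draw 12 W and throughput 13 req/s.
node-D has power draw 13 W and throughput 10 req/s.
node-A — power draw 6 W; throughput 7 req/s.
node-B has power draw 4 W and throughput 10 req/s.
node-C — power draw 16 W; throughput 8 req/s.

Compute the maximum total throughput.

40

Take node-K, node-D, node-A, and node-B: power draw 12 + 13 + 6 + 4 = 35 ≤ 37, throughput 13 + 10 + 7 + 10 = 40.
No other feasible combination does better.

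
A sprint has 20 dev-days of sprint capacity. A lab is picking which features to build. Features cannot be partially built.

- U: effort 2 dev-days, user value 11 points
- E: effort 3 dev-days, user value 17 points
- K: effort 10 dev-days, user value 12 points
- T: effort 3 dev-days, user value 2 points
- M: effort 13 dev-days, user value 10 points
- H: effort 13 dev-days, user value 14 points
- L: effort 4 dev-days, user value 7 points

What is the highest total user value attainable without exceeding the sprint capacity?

47

U + E + K + L: effort 2 + 3 + 10 + 4 = 19 ≤ 20, user value 11 + 17 + 12 + 7 = 47.
U + E + K + T: effort 2 + 3 + 10 + 3 = 18 ≤ 20, user value 11 + 17 + 12 + 2 = 42.
Best is U, E, K, and L with total user value 47.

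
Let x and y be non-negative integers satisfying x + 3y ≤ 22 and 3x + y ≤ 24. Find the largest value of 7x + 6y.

Relaxing integrality, the LP optimum is 75.25 at (x,y) = (6.25, 5.25), which is not an integer point.
(x,y)=(6,5): 1·6+3·5=21≤22, 3·6+1·5=23≤24, objective 72.
(x,y)=(6,4): 1·6+3·4=18≤22, 3·6+1·4=22≤24, objective 66.
(x,y)=(5,5): 1·5+3·5=20≤22, 3·5+1·5=20≤24, objective 65.
No feasible integer point exceeds 72.

72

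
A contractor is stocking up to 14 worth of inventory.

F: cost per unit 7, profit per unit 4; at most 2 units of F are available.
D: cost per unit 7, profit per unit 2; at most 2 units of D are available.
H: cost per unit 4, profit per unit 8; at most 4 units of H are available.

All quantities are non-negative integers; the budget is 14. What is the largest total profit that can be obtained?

H has the best ratio (8/4); taking only H gives at most 3×8 = 24 (stopped by the cost limit).
Optimal: 3×H: cost 12 ≤ 14, profit 3·8 = 24.

24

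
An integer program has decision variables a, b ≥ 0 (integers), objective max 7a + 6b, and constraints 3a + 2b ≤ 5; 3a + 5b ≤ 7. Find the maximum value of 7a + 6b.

7

Relaxing integrality, the LP optimum is 12.56 at (a,b) = (1.22, 0.667), which is not an integer point.
(a,b)=(1,0) is feasible, giving 7.
(a,b)=(0,1) is feasible, giving 6.
(a,b)=(0,0) is feasible, giving 0.
The best lattice point is (1,0), giving 7.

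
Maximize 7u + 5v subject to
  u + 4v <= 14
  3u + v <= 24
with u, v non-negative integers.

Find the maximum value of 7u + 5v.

(u,v)=(8,0): 1·8+4·0=8≤14, 3·8+1·0=24≤24, objective 56.
(u,v)=(7,1): 1·7+4·1=11≤14, 3·7+1·1=22≤24, objective 54.
(u,v)=(6,2): 1·6+4·2=14≤14, 3·6+1·2=20≤24, objective 52.
Maximum is 56 at (u,v)=(8,0).

56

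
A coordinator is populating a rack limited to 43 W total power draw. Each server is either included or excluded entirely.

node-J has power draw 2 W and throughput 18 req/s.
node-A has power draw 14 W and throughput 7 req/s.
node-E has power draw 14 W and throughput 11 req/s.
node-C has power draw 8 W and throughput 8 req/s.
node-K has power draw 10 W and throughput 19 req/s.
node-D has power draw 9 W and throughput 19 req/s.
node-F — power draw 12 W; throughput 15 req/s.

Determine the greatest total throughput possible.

This is a 0-1 knapsack instance.
Allowing fractional choices, the relaxed optimum would be about 80.6, but servers are indivisible.
node-J + node-E + node-C + node-K + node-D: power draw 2 + 14 + 8 + 10 + 9 = 43 ≤ 43, throughput 18 + 11 + 8 + 19 + 19 = 75.
node-J + node-K + node-D + node-F: power draw 2 + 10 + 9 + 12 = 33 ≤ 43, throughput 18 + 19 + 19 + 15 = 71.
node-J + node-C + node-K + node-D + node-F: power draw 2 + 8 + 10 + 9 + 12 = 41 ≤ 43, throughput 18 + 8 + 19 + 19 + 15 = 79.
Best is node-J, node-C, node-K, node-D, and node-F with total throughput 79.

79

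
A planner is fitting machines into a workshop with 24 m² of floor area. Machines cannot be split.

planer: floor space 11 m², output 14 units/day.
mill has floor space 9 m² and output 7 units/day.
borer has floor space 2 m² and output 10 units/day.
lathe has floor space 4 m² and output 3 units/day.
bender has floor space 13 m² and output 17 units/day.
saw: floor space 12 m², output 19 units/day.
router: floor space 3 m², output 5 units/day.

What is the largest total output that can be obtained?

Allowing fractional choices, the relaxed optimum would be about 43.2, but machines are indivisible.
borer + lathe + saw + router: floor space 2 + 4 + 12 + 3 = 21 ≤ 24, output 10 + 3 + 19 + 5 = 37.
mill + borer + saw: floor space 9 + 2 + 12 = 23 ≤ 24, output 7 + 10 + 19 = 36.
Best is borer, lathe, saw, and router with total output 37.

37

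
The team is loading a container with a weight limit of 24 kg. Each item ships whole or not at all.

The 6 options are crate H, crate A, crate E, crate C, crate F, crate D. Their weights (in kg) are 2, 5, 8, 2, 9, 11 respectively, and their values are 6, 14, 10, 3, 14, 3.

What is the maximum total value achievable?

44

crate A + crate E + crate C + crate F: weight 5 + 8 + 2 + 9 = 24 ≤ 24, value 14 + 10 + 3 + 14 = 41.
crate H + crate A + crate E + crate F: weight 2 + 5 + 8 + 9 = 24 ≤ 24, value 6 + 14 + 10 + 14 = 44.
Best is crate H, crate A, crate E, and crate F with total value 44.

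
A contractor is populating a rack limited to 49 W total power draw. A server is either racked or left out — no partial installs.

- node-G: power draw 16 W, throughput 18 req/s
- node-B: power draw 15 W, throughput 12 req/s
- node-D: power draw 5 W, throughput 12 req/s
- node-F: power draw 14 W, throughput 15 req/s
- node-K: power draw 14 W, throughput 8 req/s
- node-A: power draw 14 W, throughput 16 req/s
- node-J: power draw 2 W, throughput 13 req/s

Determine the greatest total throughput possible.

64

Treat it as a binary knapsack problem.
Allowing fractional choices, the relaxed optimum would be about 71.9, but servers are indivisible.
node-D + node-F + node-K + node-A + node-J: power draw 5 + 14 + 14 + 14 + 2 = 49 ≤ 49, throughput 12 + 15 + 8 + 16 + 13 = 64.
node-G + node-F + node-A + node-J: power draw 16 + 14 + 14 + 2 = 46 ≤ 49, throughput 18 + 15 + 16 + 13 = 62.
Best is node-D, node-F, node-K, node-A, and node-J with total throughput 64.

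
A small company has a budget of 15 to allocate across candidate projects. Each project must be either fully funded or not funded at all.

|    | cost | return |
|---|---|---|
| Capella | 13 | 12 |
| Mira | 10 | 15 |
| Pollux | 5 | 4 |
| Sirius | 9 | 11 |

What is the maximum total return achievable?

19

Take Mira and Pollux: cost 10 + 5 = 15 ≤ 15, return 15 + 4 = 19.
No other feasible combination does better.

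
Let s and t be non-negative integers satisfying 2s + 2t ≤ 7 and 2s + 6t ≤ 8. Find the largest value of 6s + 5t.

18

(s,t)=(3,0) is feasible, giving 18.
(s,t)=(2,0) is feasible, giving 12.
The best lattice point is (3,0), giving 18.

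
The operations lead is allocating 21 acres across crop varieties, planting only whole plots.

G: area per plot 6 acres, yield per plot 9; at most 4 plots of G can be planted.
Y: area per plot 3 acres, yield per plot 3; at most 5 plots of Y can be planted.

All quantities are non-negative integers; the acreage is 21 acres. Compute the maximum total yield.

30

This is a bounded integer knapsack.
Take 3×G and 1×Y: area 21 ≤ 21, yield 3·9 + 1·3 = 30.
No other integer combination yields more.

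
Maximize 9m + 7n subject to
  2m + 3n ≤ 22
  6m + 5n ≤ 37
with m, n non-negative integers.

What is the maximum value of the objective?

(m,n)=(6,0): 2·6+3·0=12≤22, 6·6+5·0=36≤37, objective 54.
(m,n)=(5,1): 2·5+3·1=13≤22, 6·5+5·1=35≤37, objective 52.
(m,n)=(5,0): 2·5+3·0=10≤22, 6·5+5·0=30≤37, objective 45.
Maximum is 54 at (m,n)=(6,0).

54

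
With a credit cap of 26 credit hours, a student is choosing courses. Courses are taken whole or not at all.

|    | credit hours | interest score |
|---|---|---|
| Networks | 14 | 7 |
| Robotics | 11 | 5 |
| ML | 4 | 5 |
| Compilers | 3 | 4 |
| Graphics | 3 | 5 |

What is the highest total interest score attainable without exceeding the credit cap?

Allowing fractional choices, the relaxed optimum would be about 21.9, but courses are indivisible.
Robotics + ML + Compilers + Graphics: credit hours 11 + 4 + 3 + 3 = 21 ≤ 26, interest score 5 + 5 + 4 + 5 = 19.
Networks + ML + Compilers + Graphics: credit hours 14 + 4 + 3 + 3 = 24 ≤ 26, interest score 7 + 5 + 4 + 5 = 21.
Networks + ML + Graphics: credit hours 14 + 4 + 3 = 21 ≤ 26, interest score 7 + 5 + 5 = 17.
Best is Networks, ML, Compilers, and Graphics with total interest score 21.

21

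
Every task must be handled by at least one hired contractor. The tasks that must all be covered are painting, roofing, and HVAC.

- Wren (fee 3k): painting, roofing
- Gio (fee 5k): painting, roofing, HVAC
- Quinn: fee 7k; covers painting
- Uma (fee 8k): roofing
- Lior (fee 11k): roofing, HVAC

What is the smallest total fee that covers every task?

5

The greedy cost-per-new-task heuristic would pick Wren and Gio for 8, but a cheaper cover exists.
Gio alone covers painting, roofing, HVAC — every task.
Total fee: 5.
No cover costs less than 5.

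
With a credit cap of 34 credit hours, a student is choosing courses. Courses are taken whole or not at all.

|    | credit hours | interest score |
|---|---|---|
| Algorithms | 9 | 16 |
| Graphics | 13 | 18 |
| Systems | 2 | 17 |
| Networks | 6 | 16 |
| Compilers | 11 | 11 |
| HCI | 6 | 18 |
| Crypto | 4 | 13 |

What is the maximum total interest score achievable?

82

Treat it as a binary knapsack problem.
Take Graphics, Systems, Networks, HCI, and Crypto: credit hours 13 + 2 + 6 + 6 + 4 = 31 ≤ 34, interest score 18 + 17 + 16 + 18 + 13 = 82.
No feasible combination exceeds this.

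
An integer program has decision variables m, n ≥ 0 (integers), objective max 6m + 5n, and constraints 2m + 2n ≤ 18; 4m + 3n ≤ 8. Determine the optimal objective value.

(m,n)=(2,0): 2·2+2·0=4≤18, 4·2+3·0=8≤8, objective 12.
(m,n)=(1,1): 2·1+2·1=4≤18, 4·1+3·1=7≤8, objective 11.
(m,n)=(0,2): 2·0+2·2=4≤18, 4·0+3·2=6≤8, objective 10.
No feasible integer point exceeds 12.

12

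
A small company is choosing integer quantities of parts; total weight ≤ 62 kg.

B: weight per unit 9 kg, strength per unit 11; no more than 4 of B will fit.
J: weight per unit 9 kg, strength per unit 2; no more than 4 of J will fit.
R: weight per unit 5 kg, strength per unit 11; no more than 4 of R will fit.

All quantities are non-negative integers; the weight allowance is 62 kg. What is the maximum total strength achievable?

88

4×B and 4×R: weight 56 ≤ 62, strength 4·11 + 4·11 = 88.
3×B, 1×J, and 4×R: weight 56 ≤ 62, strength 3·11 + 1·2 + 4·11 = 79.
Best is 88.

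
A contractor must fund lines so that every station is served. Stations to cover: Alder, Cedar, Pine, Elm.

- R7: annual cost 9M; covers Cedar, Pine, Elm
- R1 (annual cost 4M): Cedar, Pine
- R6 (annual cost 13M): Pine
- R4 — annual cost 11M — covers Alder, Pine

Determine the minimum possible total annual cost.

Choose R7 and R4: together they cover Alder, Cedar, Pine, Elm — every station.
Total annual cost: 9 + 11 = 20.

20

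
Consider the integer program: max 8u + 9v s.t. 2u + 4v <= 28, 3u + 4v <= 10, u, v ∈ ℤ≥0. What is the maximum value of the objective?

25

Relaxing integrality, the LP optimum is 26.67 at (u,v) = (3.33, 0), which is not an integer point.
(u,v)=(2,1): 2·2+4·1=8≤28, 3·2+4·1=10≤10, objective 25.
(u,v)=(3,0): 2·3+4·0=6≤28, 3·3+4·0=9≤10, objective 24.
(u,v)=(1,1): 2·1+4·1=6≤28, 3·1+4·1=7≤10, objective 17.
(u,v)=(2,0): 2·2+4·0=4≤28, 3·2+4·0=6≤10, objective 16.
The best lattice point is (2,1), giving 25.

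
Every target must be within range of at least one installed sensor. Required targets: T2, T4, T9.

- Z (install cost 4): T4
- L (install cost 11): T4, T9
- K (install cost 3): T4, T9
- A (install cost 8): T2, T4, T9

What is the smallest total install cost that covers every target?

8

The greedy cost-per-new-target heuristic would pick K and A for 11, but a cheaper cover exists.
A alone covers T2, T4, T9 — every target.
Total install cost: 8.
No cover costs less than 8.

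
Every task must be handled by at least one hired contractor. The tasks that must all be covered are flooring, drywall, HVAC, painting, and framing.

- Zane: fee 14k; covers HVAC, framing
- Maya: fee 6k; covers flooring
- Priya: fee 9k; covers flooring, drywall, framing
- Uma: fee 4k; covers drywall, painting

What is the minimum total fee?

Choose Zane, Maya, and Uma: together they cover flooring, drywall, HVAC, painting, framing — every task.
Total fee: 14 + 6 + 4 = 24.

24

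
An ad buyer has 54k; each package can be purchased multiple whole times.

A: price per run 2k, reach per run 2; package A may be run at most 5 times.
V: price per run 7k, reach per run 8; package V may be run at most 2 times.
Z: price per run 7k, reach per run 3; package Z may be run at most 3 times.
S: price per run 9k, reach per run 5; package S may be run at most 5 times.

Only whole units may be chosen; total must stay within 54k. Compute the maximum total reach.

41

V has the best ratio (8/7); taking only V gives at most 2×8 = 16 (stopped by the supply cap of 2).
Mixing does better — 5×A, 2×V, and 3×S: price 51 ≤ 54, reach 5·2 + 2·8 + 3·5 = 41.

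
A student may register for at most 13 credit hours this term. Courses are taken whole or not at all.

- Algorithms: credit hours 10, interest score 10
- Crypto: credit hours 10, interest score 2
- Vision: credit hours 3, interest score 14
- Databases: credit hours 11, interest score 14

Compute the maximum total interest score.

24

Allowing fractional choices, the relaxed optimum would be about 26.7, but courses are indivisible.
Algorithms + Vision: credit hours 10 + 3 = 13 ≤ 13, interest score 10 + 14 = 24.
Crypto + Vision: credit hours 10 + 3 = 13 ≤ 13, interest score 2 + 14 = 16.
Vision: credit hours 3 ≤ 13, interest score 14.
Best is Algorithms and Vision with total interest score 24.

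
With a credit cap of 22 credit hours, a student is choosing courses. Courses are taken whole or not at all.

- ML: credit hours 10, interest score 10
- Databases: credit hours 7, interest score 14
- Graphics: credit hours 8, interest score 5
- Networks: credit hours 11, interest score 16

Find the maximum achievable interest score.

30

Take Databases and Networks: credit hours 7 + 11 = 18 ≤ 22, interest score 14 + 16 = 30.
No other feasible combination does better.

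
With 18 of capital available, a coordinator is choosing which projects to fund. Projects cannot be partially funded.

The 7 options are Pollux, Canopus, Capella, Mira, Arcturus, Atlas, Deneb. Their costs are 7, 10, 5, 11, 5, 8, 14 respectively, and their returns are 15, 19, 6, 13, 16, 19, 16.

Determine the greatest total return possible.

41

Allowing fractional choices, the relaxed optimum would be about 45.7, but projects are indivisible.
Capella + Arcturus + Atlas: cost 5 + 5 + 8 = 18 ≤ 18, return 6 + 16 + 19 = 41.
Canopus + Atlas: cost 10 + 8 = 18 ≤ 18, return 19 + 19 = 38.
Best is Capella, Arcturus, and Atlas with total return 41.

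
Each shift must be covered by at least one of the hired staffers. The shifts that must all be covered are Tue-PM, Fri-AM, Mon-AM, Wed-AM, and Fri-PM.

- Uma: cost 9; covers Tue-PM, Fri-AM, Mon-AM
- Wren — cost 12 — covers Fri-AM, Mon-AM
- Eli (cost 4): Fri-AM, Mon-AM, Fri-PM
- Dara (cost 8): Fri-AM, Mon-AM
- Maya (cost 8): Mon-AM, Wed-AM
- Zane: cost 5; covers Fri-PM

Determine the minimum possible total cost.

21

This is an integer covering problem.
Choose Uma, Eli, and Maya: together they cover Tue-PM, Fri-AM, Mon-AM, Wed-AM, Fri-PM — every shift.
Total cost: 9 + 4 + 8 = 21.
No cover costs less than 21.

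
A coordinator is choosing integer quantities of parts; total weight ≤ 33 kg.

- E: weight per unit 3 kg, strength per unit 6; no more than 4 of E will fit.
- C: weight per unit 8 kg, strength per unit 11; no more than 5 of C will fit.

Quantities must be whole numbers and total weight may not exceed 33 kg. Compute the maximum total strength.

51

This is a bounded integer knapsack.
E has the best ratio (6/3); taking only E gives at most 4×6 = 24 (stopped by the supply cap of 4).
Mixing does better — 3×E and 3×C: weight 33 ≤ 33, strength 3·6 + 3·11 = 51.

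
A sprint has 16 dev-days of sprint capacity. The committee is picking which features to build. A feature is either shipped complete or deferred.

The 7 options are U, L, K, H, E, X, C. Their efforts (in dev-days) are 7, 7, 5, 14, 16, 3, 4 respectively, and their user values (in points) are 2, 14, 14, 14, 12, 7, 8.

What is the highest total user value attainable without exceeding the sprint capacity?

36

Allowing fractional choices, the relaxed optimum would be about 37.0, but features are indivisible.
L + K + C: effort 7 + 5 + 4 = 16 ≤ 16, user value 14 + 14 + 8 = 36.
K + X + C: effort 5 + 3 + 4 = 12 ≤ 16, user value 14 + 7 + 8 = 29.
L + K + X: effort 7 + 5 + 3 = 15 ≤ 16, user value 14 + 14 + 7 = 35.
Best is L, K, and C with total user value 36.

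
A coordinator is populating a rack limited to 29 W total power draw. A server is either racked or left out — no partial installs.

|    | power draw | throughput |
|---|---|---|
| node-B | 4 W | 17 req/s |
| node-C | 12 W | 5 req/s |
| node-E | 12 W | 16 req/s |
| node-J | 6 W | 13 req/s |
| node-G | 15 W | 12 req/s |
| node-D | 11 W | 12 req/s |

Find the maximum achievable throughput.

This is a 0-1 knapsack instance.
Take node-B, node-E, and node-J: power draw 4 + 12 + 6 = 22 ≤ 29, throughput 17 + 16 + 13 = 46.
No other feasible combination does better.

46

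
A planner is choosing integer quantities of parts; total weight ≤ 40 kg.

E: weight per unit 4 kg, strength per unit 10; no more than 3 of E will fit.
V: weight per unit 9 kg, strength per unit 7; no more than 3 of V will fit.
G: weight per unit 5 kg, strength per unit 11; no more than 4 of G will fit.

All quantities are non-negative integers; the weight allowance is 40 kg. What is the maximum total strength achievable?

74

3×E and 4×G: weight 32 ≤ 40, strength 3·10 + 4·11 = 74.
2×E, 1×V, and 4×G: weight 37 ≤ 40, strength 2·10 + 1·7 + 4·11 = 71.
Best is 74.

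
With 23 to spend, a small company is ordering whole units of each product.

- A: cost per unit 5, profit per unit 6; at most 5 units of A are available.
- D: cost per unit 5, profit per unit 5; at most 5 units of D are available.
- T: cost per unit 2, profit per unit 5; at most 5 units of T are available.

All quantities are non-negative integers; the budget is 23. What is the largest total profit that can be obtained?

3×A and 4×T: cost 23 ≤ 23, profit 3·6 + 4·5 = 38.
2×A and 5×T: cost 20 ≤ 23, profit 2·6 + 5·5 = 37.
Best is 38.

38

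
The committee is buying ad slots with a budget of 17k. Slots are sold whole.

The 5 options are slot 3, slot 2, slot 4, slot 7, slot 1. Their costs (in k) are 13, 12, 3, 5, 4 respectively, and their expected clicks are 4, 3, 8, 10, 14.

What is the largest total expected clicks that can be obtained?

32

Treat it as a binary knapsack problem.
slot 7 + slot 1: cost 5 + 4 = 9 ≤ 17, expected clicks 10 + 14 = 24.
slot 4 + slot 7 + slot 1: cost 3 + 5 + 4 = 12 ≤ 17, expected clicks 8 + 10 + 14 = 32.
slot 4 + slot 1: cost 3 + 4 = 7 ≤ 17, expected clicks 8 + 14 = 22.
Best is slot 4, slot 7, and slot 1 with total expected clicks 32.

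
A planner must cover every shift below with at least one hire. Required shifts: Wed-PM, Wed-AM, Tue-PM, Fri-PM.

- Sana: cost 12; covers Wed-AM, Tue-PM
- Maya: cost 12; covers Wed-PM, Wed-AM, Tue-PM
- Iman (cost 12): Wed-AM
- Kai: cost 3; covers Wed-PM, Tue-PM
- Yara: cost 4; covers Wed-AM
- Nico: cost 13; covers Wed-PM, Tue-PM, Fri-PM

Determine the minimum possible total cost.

This is an integer covering problem.
The greedy cost-per-new-shift heuristic would pick Kai, Yara, and Nico for 20, but a cheaper cover exists.
Choose Yara and Nico: together they cover Wed-PM, Wed-AM, Tue-PM, Fri-PM — every shift.
Total cost: 4 + 13 = 17.
No cover costs less than 17.

17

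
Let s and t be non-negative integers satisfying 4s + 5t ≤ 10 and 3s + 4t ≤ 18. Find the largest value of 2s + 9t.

(s,t)=(0,2): 4·0+5·2=10≤10, 3·0+4·2=8≤18, objective 18.
(s,t)=(1,1): 4·1+5·1=9≤10, 3·1+4·1=7≤18, objective 11.
(s,t)=(0,1): 4·0+5·1=5≤10, 3·0+4·1=4≤18, objective 9.
The best lattice point is (0,2), giving 18.

18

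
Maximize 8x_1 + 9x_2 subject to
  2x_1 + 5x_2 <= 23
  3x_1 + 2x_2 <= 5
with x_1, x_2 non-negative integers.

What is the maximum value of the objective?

(x_1,x_2)=(0,2) is feasible, giving 18.
(x_1,x_2)=(1,1) is feasible, giving 17.
(x_1,x_2)=(0,1) is feasible, giving 9.
Maximum is 18 at (x_1,x_2)=(0,2).

18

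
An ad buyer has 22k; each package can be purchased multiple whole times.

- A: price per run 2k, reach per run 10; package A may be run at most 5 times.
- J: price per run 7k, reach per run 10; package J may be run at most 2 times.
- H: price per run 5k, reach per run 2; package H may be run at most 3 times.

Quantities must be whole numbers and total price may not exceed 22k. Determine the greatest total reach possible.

62

Take 5×A, 1×J, and 1×H: price 22 ≤ 22, reach 5·10 + 1·10 + 1·2 = 62.
A has the best ratio (10/2) and is taken to its limit of 5; remaining capacity is filled optimally with the others.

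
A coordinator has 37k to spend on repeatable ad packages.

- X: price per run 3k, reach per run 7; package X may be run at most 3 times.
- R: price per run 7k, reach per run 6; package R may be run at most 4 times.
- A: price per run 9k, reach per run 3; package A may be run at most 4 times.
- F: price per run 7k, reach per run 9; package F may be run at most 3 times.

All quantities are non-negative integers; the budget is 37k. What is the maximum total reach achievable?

54

This is a bounded integer knapsack.
3×X, 2×R, and 2×F: price 37 ≤ 37, reach 3·7 + 2·6 + 2·9 = 51.
3×X, 1×R, and 3×F: price 37 ≤ 37, reach 3·7 + 1·6 + 3·9 = 54.
Best is 54.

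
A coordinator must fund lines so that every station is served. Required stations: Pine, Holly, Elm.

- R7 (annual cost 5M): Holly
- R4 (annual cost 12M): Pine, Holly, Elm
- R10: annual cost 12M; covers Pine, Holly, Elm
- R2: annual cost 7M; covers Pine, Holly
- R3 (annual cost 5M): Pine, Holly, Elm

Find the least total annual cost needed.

5

R3 alone covers Pine, Holly, Elm — every station.
Total annual cost: 5.
No cover costs less than 5.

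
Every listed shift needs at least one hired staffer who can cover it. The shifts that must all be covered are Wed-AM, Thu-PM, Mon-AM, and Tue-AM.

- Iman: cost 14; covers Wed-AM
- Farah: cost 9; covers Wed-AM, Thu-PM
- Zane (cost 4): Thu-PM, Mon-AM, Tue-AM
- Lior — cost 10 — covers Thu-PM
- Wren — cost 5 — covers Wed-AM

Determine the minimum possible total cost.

9

Choose Zane and Wren: together they cover Wed-AM, Thu-PM, Mon-AM, Tue-AM — every shift.
Total cost: 4 + 5 = 9.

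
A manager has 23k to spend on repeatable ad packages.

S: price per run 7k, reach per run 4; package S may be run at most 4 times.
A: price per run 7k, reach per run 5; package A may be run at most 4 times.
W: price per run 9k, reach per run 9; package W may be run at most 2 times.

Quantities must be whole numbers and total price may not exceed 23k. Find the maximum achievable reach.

This is a bounded integer knapsack.
Take 2×A and 1×W: price 23 ≤ 23, reach 2·5 + 1·9 = 19.
No other integer combination yields more.

19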